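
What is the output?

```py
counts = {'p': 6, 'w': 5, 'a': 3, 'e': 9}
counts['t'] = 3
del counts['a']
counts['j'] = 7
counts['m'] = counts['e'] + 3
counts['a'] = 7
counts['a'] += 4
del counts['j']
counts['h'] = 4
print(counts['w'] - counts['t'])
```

2

counts['t'] = 3 → {'p': 6, 'w': 5, 'a': 3, 'e': 9, 't': 3}
del 'a' → {'p': 6, 'w': 5, 'e': 9, 't': 3}
counts['j'] = 7 → {'p': 6, 'w': 5, 'e': 9, 't': 3, 'j': 7}
counts['m'] = counts['e']+3 = 12 → {'p': 6, 'w': 5, 'e': 9, 't': 3, 'j': 7, 'm': 12}
counts['a'] = 7 → {'p': 6, 'w': 5, 'e': 9, 't': 3, 'j': 7, 'm': 12, 'a': 7}
counts['a'] = 7+4 = 11 → {'p': 6, 'w': 5, 'e': 9, 't': 3, 'j': 7, 'm': 12, 'a': 11}
del 'j' → {'p': 6, 'w': 5, 'e': 9, 't': 3, 'm': 12, 'a': 11}
counts['h'] = 4 → {'p': 6, 'w': 5, 'e': 9, 't': 3, 'm': 12, 'a': 11, 'h': 4}
counts['w']-counts['t'] = 5-3 = 2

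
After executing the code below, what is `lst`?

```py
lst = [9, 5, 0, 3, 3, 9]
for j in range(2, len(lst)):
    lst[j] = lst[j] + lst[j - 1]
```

[9, 5, 5, 8, 11, 20]

j=2: lst[2] = 0+5 = 5 → [9, 5, 5, 3, 3, 9]
j=3: lst[3] = 3+5 = 8 → [9, 5, 5, 8, 3, 9]
j=4: lst[4] = 3+8 = 11 → [9, 5, 5, 8, 11, 9]
j=5: lst[5] = 9+11 = 20 → [9, 5, 5, 8, 11, 20]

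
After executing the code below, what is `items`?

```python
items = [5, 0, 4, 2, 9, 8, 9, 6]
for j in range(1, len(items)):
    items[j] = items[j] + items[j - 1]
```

j=1: items[1] = 0+5 = 5 → [5, 5, 4, 2, 9, 8, 9, 6]
j=2: items[2] = 4+5 = 9 → [5, 5, 9, 2, 9, 8, 9, 6]
j=3: items[3] = 2+9 = 11 → [5, 5, 9, 11, 9, 8, 9, 6]
j=4: items[4] = 9+11 = 20 → [5, 5, 9, 11, 20, 8, 9, 6]
j=5: items[5] = 8+20 = 28 → [5, 5, 9, 11, 20, 28, 9, 6]
j=6: items[6] = 9+28 = 37 → [5, 5, 9, 11, 20, 28, 37, 6]
j=7: items[7] = 6+37 = 43 → [5, 5, 9, 11, 20, 28, 37, 43]

[5, 5, 9, 11, 20, 28, 37, 43]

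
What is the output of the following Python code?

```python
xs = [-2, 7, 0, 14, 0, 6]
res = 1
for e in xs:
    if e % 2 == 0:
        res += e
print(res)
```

e=-2: even, res = 1+(-2) = -1
e=7: not even
e=0: even, res = (-1)+0 = -1
e=14: even, res = (-1)+14 = 13
e=0: even, res = 13+0 = 13
e=6: even, res = 13+6 = 19

19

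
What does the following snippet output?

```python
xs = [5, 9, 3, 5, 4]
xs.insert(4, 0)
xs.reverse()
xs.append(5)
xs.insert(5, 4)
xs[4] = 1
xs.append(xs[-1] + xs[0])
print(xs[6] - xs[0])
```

insert 0 at 4 → [5, 9, 3, 5, 0, 4]
reverse → [4, 0, 5, 3, 9, 5]
append 5 → [4, 0, 5, 3, 9, 5, 5]
insert 4 at 5 → [4, 0, 5, 3, 9, 4, 5, 5]
xs[4] = 1 → [4, 0, 5, 3, 1, 4, 5, 5]
append xs[-1]+xs[0] = 5+4 = 9 → [4, 0, 5, 3, 1, 4, 5, 5, 9]
xs[6]-xs[0] = 5-4 = 1

1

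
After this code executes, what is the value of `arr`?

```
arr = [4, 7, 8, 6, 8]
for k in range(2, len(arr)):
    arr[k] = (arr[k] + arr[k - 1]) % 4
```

[4, 7, 3, 1, 1]

k=2: arr[2] = (8+7)%4 = 3 → [4, 7, 3, 6, 8]
k=3: arr[3] = (6+3)%4 = 1 → [4, 7, 3, 1, 8]
k=4: arr[4] = (8+1)%4 = 1 → [4, 7, 3, 1, 1]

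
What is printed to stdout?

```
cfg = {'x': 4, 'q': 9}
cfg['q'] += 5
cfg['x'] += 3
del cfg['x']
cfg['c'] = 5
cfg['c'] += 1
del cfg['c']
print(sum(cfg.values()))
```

14

cfg['q'] = 9+5 = 14 → {'x': 4, 'q': 14}
cfg['x'] = 4+3 = 7 → {'x': 7, 'q': 14}
del 'x' → {'q': 14}
cfg['c'] = 5 → {'q': 14, 'c': 5}
cfg['c'] = 5+1 = 6 → {'q': 14, 'c': 6}
del 'c' → {'q': 14}
sum of values = 14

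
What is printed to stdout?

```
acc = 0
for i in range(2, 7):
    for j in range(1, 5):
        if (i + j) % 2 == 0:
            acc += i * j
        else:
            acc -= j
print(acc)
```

i=2,j=1: odd sum, acc = 0-1 = -1
i=2,j=2: even sum, acc = (-1)+4 = 3
i=2,j=3: odd sum, acc = 3-3 = 0
i=2,j=4: even sum, acc = 0+8 = 8
i=3,j=1: even sum, acc = 8+3 = 11
i=3,j=2: odd sum, acc = 11-2 = 9
i=3,j=3: even sum, acc = 9+9 = 18
i=3,j=4: odd sum, acc = 18-4 = 14
i=4,j=1: odd sum, acc = 14-1 = 13
i=4,j=2: even sum, acc = 13+8 = 21
i=4,j=3: odd sum, acc = 21-3 = 18
i=4,j=4: even sum, acc = 18+16 = 34
i=5,j=1: even sum, acc = 34+5 = 39
i=5,j=2: odd sum, acc = 39-2 = 37
i=5,j=3: even sum, acc = 37+15 = 52
i=5,j=4: odd sum, acc = 52-4 = 48
i=6,j=1: odd sum, acc = 48-1 = 47
i=6,j=2: even sum, acc = 47+12 = 59
i=6,j=3: odd sum, acc = 59-3 = 56
i=6,j=4: even sum, acc = 56+24 = 80

80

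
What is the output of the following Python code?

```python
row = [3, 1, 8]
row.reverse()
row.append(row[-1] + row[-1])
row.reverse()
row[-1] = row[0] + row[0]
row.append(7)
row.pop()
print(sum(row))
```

22

reverse → [8, 1, 3]
append row[-1]+row[-1] = 3+3 = 6 → [8, 1, 3, 6]
reverse → [6, 3, 1, 8]
row[-1] = row[0]+row[0] = 6+6 = 12 → [6, 3, 1, 12]
append 7 → [6, 3, 1, 12, 7]
pop() removes 7 → [6, 3, 1, 12]
sum = 22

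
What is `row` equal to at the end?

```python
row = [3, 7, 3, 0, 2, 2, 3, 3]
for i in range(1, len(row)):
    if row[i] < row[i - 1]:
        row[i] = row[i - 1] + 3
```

i=1: 7>=3, unchanged → [3, 7, 3, 0, 2, 2, 3, 3]
i=2: 3<7, row[2] = 7+3 = 10 → [3, 7, 10, 0, 2, 2, 3, 3]
i=3: 0<10, row[3] = 10+3 = 13 → [3, 7, 10, 13, 2, 2, 3, 3]
i=4: 2<13, row[4] = 13+3 = 16 → [3, 7, 10, 13, 16, 2, 3, 3]
i=5: 2<16, row[5] = 16+3 = 19 → [3, 7, 10, 13, 16, 19, 3, 3]
i=6: 3<19, row[6] = 19+3 = 22 → [3, 7, 10, 13, 16, 19, 22, 3]
i=7: 3<22, row[7] = 22+3 = 25 → [3, 7, 10, 13, 16, 19, 22, 25]

[3, 7, 10, 13, 16, 19, 22, 25]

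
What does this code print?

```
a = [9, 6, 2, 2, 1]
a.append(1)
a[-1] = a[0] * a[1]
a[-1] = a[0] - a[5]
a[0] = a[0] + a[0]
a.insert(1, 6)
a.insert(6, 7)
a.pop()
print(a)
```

[18, 6, 6, 2, 2, 1, 7]

append 1 → [9, 6, 2, 2, 1, 1]
a[-1] = a[0]*a[1] = 9*6 = 54 → [9, 6, 2, 2, 1, 54]
a[-1] = a[0]-a[5] = 9-54 = -45 → [9, 6, 2, 2, 1, -45]
a[0] = a[0]+a[0] = 9+9 = 18 → [18, 6, 2, 2, 1, -45]
insert 6 at 1 → [18, 6, 6, 2, 2, 1, -45]
insert 7 at 6 → [18, 6, 6, 2, 2, 1, 7, -45]
pop() removes -45 → [18, 6, 6, 2, 2, 1, 7]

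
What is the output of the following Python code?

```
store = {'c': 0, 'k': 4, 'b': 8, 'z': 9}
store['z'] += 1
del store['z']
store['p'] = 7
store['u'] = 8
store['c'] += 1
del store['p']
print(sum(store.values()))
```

store['z'] = 9+1 = 10 → {'c': 0, 'k': 4, 'b': 8, 'z': 10}
del 'z' → {'c': 0, 'k': 4, 'b': 8}
store['p'] = 7 → {'c': 0, 'k': 4, 'b': 8, 'p': 7}
store['u'] = 8 → {'c': 0, 'k': 4, 'b': 8, 'p': 7, 'u': 8}
store['c'] = 0+1 = 1 → {'c': 1, 'k': 4, 'b': 8, 'p': 7, 'u': 8}
del 'p' → {'c': 1, 'k': 4, 'b': 8, 'u': 8}
sum of values = 21

21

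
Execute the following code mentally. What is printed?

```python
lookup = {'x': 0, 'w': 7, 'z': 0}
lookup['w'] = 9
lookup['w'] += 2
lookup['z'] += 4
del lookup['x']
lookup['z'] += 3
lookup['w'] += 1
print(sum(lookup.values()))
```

19

lookup['w'] = 9 → {'x': 0, 'w': 9, 'z': 0}
lookup['w'] = 9+2 = 11 → {'x': 0, 'w': 11, 'z': 0}
lookup['z'] = 0+4 = 4 → {'x': 0, 'w': 11, 'z': 4}
del 'x' → {'w': 11, 'z': 4}
lookup['z'] = 4+3 = 7 → {'w': 11, 'z': 7}
lookup['w'] = 11+1 = 12 → {'w': 12, 'z': 7}
sum of values = 19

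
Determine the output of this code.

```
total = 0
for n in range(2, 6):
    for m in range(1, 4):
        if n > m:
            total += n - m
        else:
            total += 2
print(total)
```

n=2,m=1: 2>1, total = 0+1 = 1
n=2,m=2: not 2>2, total = 1+2 = 3
n=2,m=3: not 2>3, total = 3+2 = 5
n=3,m=1: 3>1, total = 5+2 = 7
n=3,m=2: 3>2, total = 7+1 = 8
n=3,m=3: not 3>3, total = 8+2 = 10
n=4,m=1: 4>1, total = 10+3 = 13
n=4,m=2: 4>2, total = 13+2 = 15
n=4,m=3: 4>3, total = 15+1 = 16
n=5,m=1: 5>1, total = 16+4 = 20
n=5,m=2: 5>2, total = 20+3 = 23
n=5,m=3: 5>3, total = 23+2 = 25

25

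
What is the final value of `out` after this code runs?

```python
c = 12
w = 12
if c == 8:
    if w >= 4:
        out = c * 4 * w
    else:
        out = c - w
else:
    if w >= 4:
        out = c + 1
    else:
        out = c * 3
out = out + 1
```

c=12, w=12
c == 8 is False; w >= 4 is True
→ out = c + 1 = 13
out = 13+1 = 14

14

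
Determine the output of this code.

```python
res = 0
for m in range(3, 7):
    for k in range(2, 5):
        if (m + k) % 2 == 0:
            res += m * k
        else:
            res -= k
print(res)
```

m=3,k=2: odd sum, res = 0-2 = -2
m=3,k=3: even sum, res = (-2)+9 = 7
m=3,k=4: odd sum, res = 7-4 = 3
m=4,k=2: even sum, res = 3+8 = 11
m=4,k=3: odd sum, res = 11-3 = 8
m=4,k=4: even sum, res = 8+16 = 24
m=5,k=2: odd sum, res = 24-2 = 22
m=5,k=3: even sum, res = 22+15 = 37
m=5,k=4: odd sum, res = 37-4 = 33
m=6,k=2: even sum, res = 33+12 = 45
m=6,k=3: odd sum, res = 45-3 = 42
m=6,k=4: even sum, res = 42+24 = 66

66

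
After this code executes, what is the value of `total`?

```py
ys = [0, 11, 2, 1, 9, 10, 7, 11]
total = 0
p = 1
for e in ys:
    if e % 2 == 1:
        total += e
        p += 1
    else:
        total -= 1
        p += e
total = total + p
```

e=0: not odd, total = 0-1 = -1; p=1
e=11: odd, total = (-1)+11 = 10; p=2
e=2: not odd, total = 10-1 = 9; p=4
e=1: odd, total = 9+1 = 10; p=5
e=9: odd, total = 10+9 = 19; p=6
e=10: not odd, total = 19-1 = 18; p=16
e=7: odd, total = 18+7 = 25; p=17
e=11: odd, total = 25+11 = 36; p=18
total+p = 36+18 = 54

54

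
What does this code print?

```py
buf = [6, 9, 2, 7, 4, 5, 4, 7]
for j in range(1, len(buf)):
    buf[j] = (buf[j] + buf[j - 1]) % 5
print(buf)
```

[6, 0, 2, 4, 3, 3, 2, 4]

j=1: buf[1] = (9+6)%5 = 0 → [6, 0, 2, 7, 4, 5, 4, 7]
j=2: buf[2] = (2+0)%5 = 2 → [6, 0, 2, 7, 4, 5, 4, 7]
j=3: buf[3] = (7+2)%5 = 4 → [6, 0, 2, 4, 4, 5, 4, 7]
j=4: buf[4] = (4+4)%5 = 3 → [6, 0, 2, 4, 3, 5, 4, 7]
j=5: buf[5] = (5+3)%5 = 3 → [6, 0, 2, 4, 3, 3, 4, 7]
j=6: buf[6] = (4+3)%5 = 2 → [6, 0, 2, 4, 3, 3, 2, 7]
j=7: buf[7] = (7+2)%5 = 4 → [6, 0, 2, 4, 3, 3, 2, 4]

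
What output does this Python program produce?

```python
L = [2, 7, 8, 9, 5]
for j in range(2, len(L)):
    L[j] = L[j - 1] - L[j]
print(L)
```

[2, 7, -1, -10, -15]

j=2: L[2] = 7-8 = -1 → [2, 7, -1, 9, 5]
j=3: L[3] = (-1)-9 = -10 → [2, 7, -1, -10, 5]
j=4: L[4] = (-10)-5 = -15 → [2, 7, -1, -10, -15]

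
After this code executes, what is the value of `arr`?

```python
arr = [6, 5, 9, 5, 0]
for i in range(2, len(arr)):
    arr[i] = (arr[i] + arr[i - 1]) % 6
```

i=2: arr[2] = (9+5)%6 = 2 → [6, 5, 2, 5, 0]
i=3: arr[3] = (5+2)%6 = 1 → [6, 5, 2, 1, 0]
i=4: arr[4] = (0+1)%6 = 1 → [6, 5, 2, 1, 1]

[6, 5, 2, 1, 1]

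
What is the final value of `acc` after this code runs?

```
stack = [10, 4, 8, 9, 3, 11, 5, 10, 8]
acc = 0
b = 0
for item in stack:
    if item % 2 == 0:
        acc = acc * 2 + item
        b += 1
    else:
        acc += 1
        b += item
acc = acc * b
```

8844

item=10: even, acc = 0*2+10 = 10; b=1
item=4: even, acc = 10*2+4 = 24; b=2
item=8: even, acc = 24*2+8 = 56; b=3
item=9: not even, acc = 56+1 = 57; b=12
item=3: not even, acc = 57+1 = 58; b=15
item=11: not even, acc = 58+1 = 59; b=26
item=5: not even, acc = 59+1 = 60; b=31
item=10: even, acc = 60*2+10 = 130; b=32
item=8: even, acc = 130*2+8 = 268; b=33
acc*b = 268*33 = 8844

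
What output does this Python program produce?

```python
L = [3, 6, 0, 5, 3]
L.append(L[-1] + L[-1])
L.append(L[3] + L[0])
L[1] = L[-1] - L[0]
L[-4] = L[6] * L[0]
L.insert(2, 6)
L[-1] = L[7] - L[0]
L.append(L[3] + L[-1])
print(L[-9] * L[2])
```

append L[-1]+L[-1] = 3+3 = 6 → [3, 6, 0, 5, 3, 6]
append L[3]+L[0] = 5+3 = 8 → [3, 6, 0, 5, 3, 6, 8]
L[1] = L[-1]-L[0] = 8-3 = 5 → [3, 5, 0, 5, 3, 6, 8]
L[-4] = L[6]*L[0] = 8*3 = 24 → [3, 5, 0, 24, 3, 6, 8]
insert 6 at 2 → [3, 5, 6, 0, 24, 3, 6, 8]
L[-1] = L[7]-L[0] = 8-3 = 5 → [3, 5, 6, 0, 24, 3, 6, 5]
append L[3]+L[-1] = 0+5 = 5 → [3, 5, 6, 0, 24, 3, 6, 5, 5]
L[-9]*L[2] = 3*6 = 18

18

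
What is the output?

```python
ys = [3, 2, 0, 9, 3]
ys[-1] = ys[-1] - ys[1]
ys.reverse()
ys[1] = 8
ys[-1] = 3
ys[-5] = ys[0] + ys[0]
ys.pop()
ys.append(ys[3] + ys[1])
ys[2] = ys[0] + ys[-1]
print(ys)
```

ys[-1] = ys[-1]-ys[1] = 3-2 = 1 → [3, 2, 0, 9, 1]
reverse → [1, 9, 0, 2, 3]
ys[1] = 8 → [1, 8, 0, 2, 3]
ys[-1] = 3 → [1, 8, 0, 2, 3]
ys[-5] = ys[0]+ys[0] = 1+1 = 2 → [2, 8, 0, 2, 3]
pop() removes 3 → [2, 8, 0, 2]
append ys[3]+ys[1] = 2+8 = 10 → [2, 8, 0, 2, 10]
ys[2] = ys[0]+ys[-1] = 2+10 = 12 → [2, 8, 12, 2, 10]

[2, 8, 12, 2, 10]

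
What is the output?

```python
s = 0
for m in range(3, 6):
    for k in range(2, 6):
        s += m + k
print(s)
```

m=3,k=2: s = 0+5 = 5
m=3,k=3: s = 5+6 = 11
m=3,k=4: s = 11+7 = 18
m=3,k=5: s = 18+8 = 26
m=4,k=2: s = 26+6 = 32
m=4,k=3: s = 32+7 = 39
m=4,k=4: s = 39+8 = 47
m=4,k=5: s = 47+9 = 56
m=5,k=2: s = 56+7 = 63
m=5,k=3: s = 63+8 = 71
m=5,k=4: s = 71+9 = 80
m=5,k=5: s = 80+10 = 90

90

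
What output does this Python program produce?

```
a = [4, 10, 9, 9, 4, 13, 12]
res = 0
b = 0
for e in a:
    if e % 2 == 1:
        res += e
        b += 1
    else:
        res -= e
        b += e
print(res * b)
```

e=4: not odd, res = 0-4 = -4; b=4
e=10: not odd, res = (-4)-10 = -14; b=14
e=9: odd, res = (-14)+9 = -5; b=15
e=9: odd, res = (-5)+9 = 4; b=16
e=4: not odd, res = 4-4 = 0; b=20
e=13: odd, res = 0+13 = 13; b=21
e=12: not odd, res = 13-12 = 1; b=33
res*b = 1*33 = 33

33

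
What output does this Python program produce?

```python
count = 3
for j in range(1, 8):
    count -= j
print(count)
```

j=1: count = 3-1 = 2
j=2: count = 2-2 = 0
j=3: count = 0-3 = -3
j=4: count = (-3)-4 = -7
j=5: count = (-7)-5 = -12
j=6: count = (-12)-6 = -18
j=7: count = (-18)-7 = -25

-25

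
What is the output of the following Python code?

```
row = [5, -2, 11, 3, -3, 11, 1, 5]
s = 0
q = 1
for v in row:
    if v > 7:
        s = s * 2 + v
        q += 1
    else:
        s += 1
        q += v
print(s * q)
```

564

v=5: not >7, s = 0+1 = 1; q=6
v=-2: not >7, s = 1+1 = 2; q=4
v=11: >7, s = 2*2+11 = 15; q=5
v=3: not >7, s = 15+1 = 16; q=8
v=-3: not >7, s = 16+1 = 17; q=5
v=11: >7, s = 17*2+11 = 45; q=6
v=1: not >7, s = 45+1 = 46; q=7
v=5: not >7, s = 46+1 = 47; q=12
s*q = 47*12 = 564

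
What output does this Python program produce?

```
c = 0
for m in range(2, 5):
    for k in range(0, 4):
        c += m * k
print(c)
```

54

m=2,k=0: c = 0+0 = 0
m=2,k=1: c = 0+2 = 2
m=2,k=2: c = 2+4 = 6
m=2,k=3: c = 6+6 = 12
m=3,k=0: c = 12+0 = 12
m=3,k=1: c = 12+3 = 15
m=3,k=2: c = 15+6 = 21
m=3,k=3: c = 21+9 = 30
m=4,k=0: c = 30+0 = 30
m=4,k=1: c = 30+4 = 34
m=4,k=2: c = 34+8 = 42
m=4,k=3: c = 42+12 = 54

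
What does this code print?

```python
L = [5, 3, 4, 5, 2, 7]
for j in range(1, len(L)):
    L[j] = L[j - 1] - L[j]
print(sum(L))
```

j=1: L[1] = 5-3 = 2 → [5, 2, 4, 5, 2, 7]
j=2: L[2] = 2-4 = -2 → [5, 2, -2, 5, 2, 7]
j=3: L[3] = (-2)-5 = -7 → [5, 2, -2, -7, 2, 7]
j=4: L[4] = (-7)-2 = -9 → [5, 2, -2, -7, -9, 7]
j=5: L[5] = (-9)-7 = -16 → [5, 2, -2, -7, -9, -16]
sum = -27

-27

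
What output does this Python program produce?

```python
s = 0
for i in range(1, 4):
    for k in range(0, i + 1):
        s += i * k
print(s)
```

25

i=1,k=0: s = 0+0 = 0
i=1,k=1: s = 0+1 = 1
i=2,k=0: s = 1+0 = 1
i=2,k=1: s = 1+2 = 3
i=2,k=2: s = 3+4 = 7
i=3,k=0: s = 7+0 = 7
i=3,k=1: s = 7+3 = 10
i=3,k=2: s = 10+6 = 16
i=3,k=3: s = 16+9 = 25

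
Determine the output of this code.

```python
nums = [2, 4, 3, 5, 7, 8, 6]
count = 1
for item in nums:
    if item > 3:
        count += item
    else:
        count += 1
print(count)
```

item=2: not >3, count = 1+1 = 2
item=4: >3, count = 2+4 = 6
item=3: not >3, count = 6+1 = 7
item=5: >3, count = 7+5 = 12
item=7: >3, count = 12+7 = 19
item=8: >3, count = 19+8 = 27
item=6: >3, count = 27+6 = 33

33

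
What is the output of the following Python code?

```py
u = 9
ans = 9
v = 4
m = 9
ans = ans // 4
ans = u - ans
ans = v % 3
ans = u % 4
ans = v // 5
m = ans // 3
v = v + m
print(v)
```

4

ans = 9//4 = 2
ans = 9-2 = 7
ans = 4%3 = 1
ans = 9%4 = 1
ans = 4//5 = 0
m = 0//3 = 0
v = 4+0 = 4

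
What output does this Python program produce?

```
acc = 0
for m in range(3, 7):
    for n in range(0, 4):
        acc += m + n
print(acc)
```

m=3,n=0: acc = 0+3 = 3
m=3,n=1: acc = 3+4 = 7
m=3,n=2: acc = 7+5 = 12
m=3,n=3: acc = 12+6 = 18
m=4,n=0: acc = 18+4 = 22
m=4,n=1: acc = 22+5 = 27
m=4,n=2: acc = 27+6 = 33
m=4,n=3: acc = 33+7 = 40
m=5,n=0: acc = 40+5 = 45
m=5,n=1: acc = 45+6 = 51
m=5,n=2: acc = 51+7 = 58
m=5,n=3: acc = 58+8 = 66
m=6,n=0: acc = 66+6 = 72
m=6,n=1: acc = 72+7 = 79
m=6,n=2: acc = 79+8 = 87
m=6,n=3: acc = 87+9 = 96

96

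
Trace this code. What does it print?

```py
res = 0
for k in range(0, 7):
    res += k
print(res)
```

k=0: res = 0+0 = 0
k=1: res = 0+1 = 1
k=2: res = 1+2 = 3
k=3: res = 3+3 = 6
k=4: res = 6+4 = 10
k=5: res = 10+5 = 15
k=6: res = 15+6 = 21

21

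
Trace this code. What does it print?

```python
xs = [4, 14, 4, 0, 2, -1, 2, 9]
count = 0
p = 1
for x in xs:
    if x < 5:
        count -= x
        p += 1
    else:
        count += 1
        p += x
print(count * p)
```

x=4: <5, count = 0-4 = -4; p=2
x=14: not <5, count = (-4)+1 = -3; p=16
x=4: <5, count = (-3)-4 = -7; p=17
x=0: <5, count = (-7)-0 = -7; p=18
x=2: <5, count = (-7)-2 = -9; p=19
x=-1: <5, count = (-9)-(-1) = -8; p=20
x=2: <5, count = (-8)-2 = -10; p=21
x=9: not <5, count = (-10)+1 = -9; p=30
count*p = (-9)*30 = -270

-270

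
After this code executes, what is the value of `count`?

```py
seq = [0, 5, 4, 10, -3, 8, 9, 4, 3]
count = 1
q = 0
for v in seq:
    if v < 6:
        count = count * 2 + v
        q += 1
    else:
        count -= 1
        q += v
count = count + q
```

192

v=0: <6, count = 1*2+0 = 2; q=1
v=5: <6, count = 2*2+5 = 9; q=2
v=4: <6, count = 9*2+4 = 22; q=3
v=10: not <6, count = 22-1 = 21; q=13
v=-3: <6, count = 21*2+(-3) = 39; q=14
v=8: not <6, count = 39-1 = 38; q=22
v=9: not <6, count = 38-1 = 37; q=31
v=4: <6, count = 37*2+4 = 78; q=32
v=3: <6, count = 78*2+3 = 159; q=33
count+q = 159+33 = 192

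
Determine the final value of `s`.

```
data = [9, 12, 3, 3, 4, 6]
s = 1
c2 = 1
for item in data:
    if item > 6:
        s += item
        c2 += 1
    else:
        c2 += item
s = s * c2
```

item=9: >6, s = 1+9 = 10; c2=2
item=12: >6, s = 10+12 = 22; c2=3
item=3: not >6; c2=6
item=3: not >6; c2=9
item=4: not >6; c2=13
item=6: not >6; c2=19
s*c2 = 22*19 = 418

418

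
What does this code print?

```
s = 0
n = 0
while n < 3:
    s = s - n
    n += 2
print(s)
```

-2

n=0: s = 0-0 = 0
n=2: s = 0-2 = -2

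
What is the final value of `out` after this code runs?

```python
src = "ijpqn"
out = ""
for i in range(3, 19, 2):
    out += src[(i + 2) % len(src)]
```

'ipnjqipn'

i=3: add src[0]='i' → 'i'
i=5: add src[2]='p' → 'ip'
i=7: add src[4]='n' → 'ipn'
i=9: add src[1]='j' → 'ipnj'
i=11: add src[3]='q' → 'ipnjq'
i=13: add src[0]='i' → 'ipnjqi'
i=15: add src[2]='p' → 'ipnjqip'
i=17: add src[4]='n' → 'ipnjqipn'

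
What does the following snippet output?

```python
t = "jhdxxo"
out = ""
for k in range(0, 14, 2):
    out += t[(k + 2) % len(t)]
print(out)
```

k=0: add t[2]='d' → 'd'
k=2: add t[4]='x' → 'dx'
k=4: add t[0]='j' → 'dxj'
k=6: add t[2]='d' → 'dxjd'
k=8: add t[4]='x' → 'dxjdx'
k=10: add t[0]='j' → 'dxjdxj'
k=12: add t[2]='d' → 'dxjdxjd'

dxjdxjd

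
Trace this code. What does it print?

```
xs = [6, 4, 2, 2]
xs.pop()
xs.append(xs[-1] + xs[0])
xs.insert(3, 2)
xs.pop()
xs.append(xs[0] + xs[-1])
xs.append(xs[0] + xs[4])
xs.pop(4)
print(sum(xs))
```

pop() removes 2 → [6, 4, 2]
append xs[-1]+xs[0] = 2+6 = 8 → [6, 4, 2, 8]
insert 2 at 3 → [6, 4, 2, 2, 8]
pop() removes 8 → [6, 4, 2, 2]
append xs[0]+xs[-1] = 6+2 = 8 → [6, 4, 2, 2, 8]
append xs[0]+xs[4] = 6+8 = 14 → [6, 4, 2, 2, 8, 14]
pop(4) removes 8 → [6, 4, 2, 2, 14]
sum = 28

28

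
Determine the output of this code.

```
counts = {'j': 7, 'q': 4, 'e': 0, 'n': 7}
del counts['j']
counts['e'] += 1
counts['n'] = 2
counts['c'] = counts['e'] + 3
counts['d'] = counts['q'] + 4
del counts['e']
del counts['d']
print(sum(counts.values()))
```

del 'j' → {'q': 4, 'e': 0, 'n': 7}
counts['e'] = 0+1 = 1 → {'q': 4, 'e': 1, 'n': 7}
counts['n'] = 2 → {'q': 4, 'e': 1, 'n': 2}
counts['c'] = counts['e']+3 = 4 → {'q': 4, 'e': 1, 'n': 2, 'c': 4}
counts['d'] = counts['q']+4 = 8 → {'q': 4, 'e': 1, 'n': 2, 'c': 4, 'd': 8}
del 'e' → {'q': 4, 'n': 2, 'c': 4, 'd': 8}
del 'd' → {'q': 4, 'n': 2, 'c': 4}
sum of values = 10

10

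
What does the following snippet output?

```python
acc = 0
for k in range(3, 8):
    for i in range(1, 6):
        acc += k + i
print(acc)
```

200

k=3,i=1: acc = 0+4 = 4
k=3,i=2: acc = 4+5 = 9
k=3,i=3: acc = 9+6 = 15
k=3,i=4: acc = 15+7 = 22
k=3,i=5: acc = 22+8 = 30
k=4,i=1: acc = 30+5 = 35
k=4,i=2: acc = 35+6 = 41
k=4,i=3: acc = 41+7 = 48
k=4,i=4: acc = 48+8 = 56
k=4,i=5: acc = 56+9 = 65
k=5,i=1: acc = 65+6 = 71
k=5,i=2: acc = 71+7 = 78
k=5,i=3: acc = 78+8 = 86
k=5,i=4: acc = 86+9 = 95
k=5,i=5: acc = 95+10 = 105
k=6,i=1: acc = 105+7 = 112
k=6,i=2: acc = 112+8 = 120
k=6,i=3: acc = 120+9 = 129
k=6,i=4: acc = 129+10 = 139
k=6,i=5: acc = 139+11 = 150
k=7,i=1: acc = 150+8 = 158
k=7,i=2: acc = 158+9 = 167
k=7,i=3: acc = 167+10 = 177
k=7,i=4: acc = 177+11 = 188
k=7,i=5: acc = 188+12 = 200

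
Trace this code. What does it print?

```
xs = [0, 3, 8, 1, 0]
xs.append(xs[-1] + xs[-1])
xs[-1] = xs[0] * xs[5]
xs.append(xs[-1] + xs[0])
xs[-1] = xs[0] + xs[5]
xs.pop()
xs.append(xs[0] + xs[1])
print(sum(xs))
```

15

append xs[-1]+xs[-1] = 0+0 = 0 → [0, 3, 8, 1, 0, 0]
xs[-1] = xs[0]*xs[5] = 0*0 = 0 → [0, 3, 8, 1, 0, 0]
append xs[-1]+xs[0] = 0+0 = 0 → [0, 3, 8, 1, 0, 0, 0]
xs[-1] = xs[0]+xs[5] = 0+0 = 0 → [0, 3, 8, 1, 0, 0, 0]
pop() removes 0 → [0, 3, 8, 1, 0, 0]
append xs[0]+xs[1] = 0+3 = 3 → [0, 3, 8, 1, 0, 0, 3]
sum = 15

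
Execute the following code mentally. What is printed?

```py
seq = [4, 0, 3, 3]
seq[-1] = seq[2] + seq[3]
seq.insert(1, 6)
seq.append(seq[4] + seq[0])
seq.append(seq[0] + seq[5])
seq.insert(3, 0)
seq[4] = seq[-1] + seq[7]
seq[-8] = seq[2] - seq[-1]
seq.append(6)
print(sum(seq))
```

seq[-1] = seq[2]+seq[3] = 3+3 = 6 → [4, 0, 3, 6]
insert 6 at 1 → [4, 6, 0, 3, 6]
append seq[4]+seq[0] = 6+4 = 10 → [4, 6, 0, 3, 6, 10]
append seq[0]+seq[5] = 4+10 = 14 → [4, 6, 0, 3, 6, 10, 14]
insert 0 at 3 → [4, 6, 0, 0, 3, 6, 10, 14]
seq[4] = seq[-1]+seq[7] = 14+14 = 28 → [4, 6, 0, 0, 28, 6, 10, 14]
seq[-8] = seq[2]-seq[-1] = 0-14 = -14 → [-14, 6, 0, 0, 28, 6, 10, 14]
append 6 → [-14, 6, 0, 0, 28, 6, 10, 14, 6]
sum = 56

56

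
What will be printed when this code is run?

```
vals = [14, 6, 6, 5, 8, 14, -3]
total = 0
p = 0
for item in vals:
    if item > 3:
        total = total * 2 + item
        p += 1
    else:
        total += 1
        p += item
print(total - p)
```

item=14: >3, total = 0*2+14 = 14; p=1
item=6: >3, total = 14*2+6 = 34; p=2
item=6: >3, total = 34*2+6 = 74; p=3
item=5: >3, total = 74*2+5 = 153; p=4
item=8: >3, total = 153*2+8 = 314; p=5
item=14: >3, total = 314*2+14 = 642; p=6
item=-3: not >3, total = 642+1 = 643; p=3
total-p = 643-3 = 640

640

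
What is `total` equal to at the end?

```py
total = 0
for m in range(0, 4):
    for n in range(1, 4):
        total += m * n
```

36

m=0,n=1: total = 0+0 = 0
m=0,n=2: total = 0+0 = 0
m=0,n=3: total = 0+0 = 0
m=1,n=1: total = 0+1 = 1
m=1,n=2: total = 1+2 = 3
m=1,n=3: total = 3+3 = 6
m=2,n=1: total = 6+2 = 8
m=2,n=2: total = 8+4 = 12
m=2,n=3: total = 12+6 = 18
m=3,n=1: total = 18+3 = 21
m=3,n=2: total = 21+6 = 27
m=3,n=3: total = 27+9 = 36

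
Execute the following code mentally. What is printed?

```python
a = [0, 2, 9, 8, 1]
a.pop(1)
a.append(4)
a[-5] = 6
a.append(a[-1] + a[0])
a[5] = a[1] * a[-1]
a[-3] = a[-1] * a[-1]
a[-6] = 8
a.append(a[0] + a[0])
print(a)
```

pop(1) removes 2 → [0, 9, 8, 1]
append 4 → [0, 9, 8, 1, 4]
a[-5] = 6 → [6, 9, 8, 1, 4]
append a[-1]+a[0] = 4+6 = 10 → [6, 9, 8, 1, 4, 10]
a[5] = a[1]*a[-1] = 9*10 = 90 → [6, 9, 8, 1, 4, 90]
a[-3] = a[-1]*a[-1] = 90*90 = 8100 → [6, 9, 8, 8100, 4, 90]
a[-6] = 8 → [8, 9, 8, 8100, 4, 90]
append a[0]+a[0] = 8+8 = 16 → [8, 9, 8, 8100, 4, 90, 16]

[8, 9, 8, 8100, 4, 90, 16]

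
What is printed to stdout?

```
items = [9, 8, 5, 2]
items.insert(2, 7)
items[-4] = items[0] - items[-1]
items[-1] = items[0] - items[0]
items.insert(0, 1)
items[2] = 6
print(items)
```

insert 7 at 2 → [9, 8, 7, 5, 2]
items[-4] = items[0]-items[-1] = 9-2 = 7 → [9, 7, 7, 5, 2]
items[-1] = items[0]-items[0] = 9-9 = 0 → [9, 7, 7, 5, 0]
insert 1 at 0 → [1, 9, 7, 7, 5, 0]
items[2] = 6 → [1, 9, 6, 7, 5, 0]

[1, 9, 6, 7, 5, 0]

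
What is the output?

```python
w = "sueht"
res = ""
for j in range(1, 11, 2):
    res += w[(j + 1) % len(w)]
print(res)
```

j=1: add w[2]='e' → 'e'
j=3: add w[4]='t' → 'et'
j=5: add w[1]='u' → 'etu'
j=7: add w[3]='h' → 'etuh'
j=9: add w[0]='s' → 'etuhs'

etuhs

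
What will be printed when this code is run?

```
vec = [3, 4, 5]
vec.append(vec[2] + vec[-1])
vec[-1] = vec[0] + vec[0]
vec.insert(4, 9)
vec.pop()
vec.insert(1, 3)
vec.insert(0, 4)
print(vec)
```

[4, 3, 3, 4, 5, 6]

append vec[2]+vec[-1] = 5+5 = 10 → [3, 4, 5, 10]
vec[-1] = vec[0]+vec[0] = 3+3 = 6 → [3, 4, 5, 6]
insert 9 at 4 → [3, 4, 5, 6, 9]
pop() removes 9 → [3, 4, 5, 6]
insert 3 at 1 → [3, 3, 4, 5, 6]
insert 4 at 0 → [4, 3, 3, 4, 5, 6]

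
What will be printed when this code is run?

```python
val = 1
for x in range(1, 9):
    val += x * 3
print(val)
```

109

x=1: val = 1+1*3 = 4
x=2: val = 4+2*3 = 10
x=3: val = 10+3*3 = 19
x=4: val = 19+4*3 = 31
x=5: val = 31+5*3 = 46
x=6: val = 46+6*3 = 64
x=7: val = 64+7*3 = 85
x=8: val = 85+8*3 = 109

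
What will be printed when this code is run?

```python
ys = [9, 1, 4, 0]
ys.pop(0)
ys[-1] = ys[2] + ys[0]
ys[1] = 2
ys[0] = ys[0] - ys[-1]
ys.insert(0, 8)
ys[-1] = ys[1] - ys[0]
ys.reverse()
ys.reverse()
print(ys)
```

[8, 0, 2, -8]

pop(0) removes 9 → [1, 4, 0]
ys[-1] = ys[2]+ys[0] = 0+1 = 1 → [1, 4, 1]
ys[1] = 2 → [1, 2, 1]
ys[0] = ys[0]-ys[-1] = 1-1 = 0 → [0, 2, 1]
insert 8 at 0 → [8, 0, 2, 1]
ys[-1] = ys[1]-ys[0] = 0-8 = -8 → [8, 0, 2, -8]
reverse → [-8, 2, 0, 8]
reverse → [8, 0, 2, -8]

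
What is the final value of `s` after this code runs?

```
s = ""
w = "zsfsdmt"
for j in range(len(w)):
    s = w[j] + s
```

'tmdsfsz'

j=0: prepend 'z' → 'z'
j=1: prepend 's' → 'sz'
j=2: prepend 'f' → 'fsz'
j=3: prepend 's' → 'sfsz'
j=4: prepend 'd' → 'dsfsz'
j=5: prepend 'm' → 'mdsfsz'
j=6: prepend 't' → 'tmdsfsz'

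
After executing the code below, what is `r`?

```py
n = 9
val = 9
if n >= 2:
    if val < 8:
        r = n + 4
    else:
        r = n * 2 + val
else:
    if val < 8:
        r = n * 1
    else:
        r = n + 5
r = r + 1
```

n=9, val=9
n >= 2 is True; val < 8 is False
→ r = n * 2 + val = 27
r = 27+1 = 28

28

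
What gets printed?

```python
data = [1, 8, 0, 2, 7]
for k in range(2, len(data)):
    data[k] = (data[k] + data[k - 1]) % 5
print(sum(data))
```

k=2: data[2] = (0+8)%5 = 3 → [1, 8, 3, 2, 7]
k=3: data[3] = (2+3)%5 = 0 → [1, 8, 3, 0, 7]
k=4: data[4] = (7+0)%5 = 2 → [1, 8, 3, 0, 2]
sum = 14

14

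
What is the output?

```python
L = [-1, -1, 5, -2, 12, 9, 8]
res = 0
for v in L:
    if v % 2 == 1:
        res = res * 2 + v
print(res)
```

7

v=-1: odd, res = 0*2+(-1) = -1
v=-1: odd, res = (-1)*2+(-1) = -3
v=5: odd, res = (-3)*2+5 = -1
v=-2: not odd
v=12: not odd
v=9: odd, res = (-1)*2+9 = 7
v=8: not odd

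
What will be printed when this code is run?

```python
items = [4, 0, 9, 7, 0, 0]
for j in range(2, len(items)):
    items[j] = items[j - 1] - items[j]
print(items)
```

j=2: items[2] = 0-9 = -9 → [4, 0, -9, 7, 0, 0]
j=3: items[3] = (-9)-7 = -16 → [4, 0, -9, -16, 0, 0]
j=4: items[4] = (-16)-0 = -16 → [4, 0, -9, -16, -16, 0]
j=5: items[5] = (-16)-0 = -16 → [4, 0, -9, -16, -16, -16]

[4, 0, -9, -16, -16, -16]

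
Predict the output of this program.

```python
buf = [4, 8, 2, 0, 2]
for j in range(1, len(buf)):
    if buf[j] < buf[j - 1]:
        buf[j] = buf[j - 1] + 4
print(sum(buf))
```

60

j=1: 8>=4, unchanged → [4, 8, 2, 0, 2]
j=2: 2<8, buf[2] = 8+4 = 12 → [4, 8, 12, 0, 2]
j=3: 0<12, buf[3] = 12+4 = 16 → [4, 8, 12, 16, 2]
j=4: 2<16, buf[4] = 16+4 = 20 → [4, 8, 12, 16, 20]
sum = 60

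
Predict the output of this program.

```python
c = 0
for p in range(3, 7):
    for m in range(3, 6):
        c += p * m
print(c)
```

216

p=3,m=3: c = 0+9 = 9
p=3,m=4: c = 9+12 = 21
p=3,m=5: c = 21+15 = 36
p=4,m=3: c = 36+12 = 48
p=4,m=4: c = 48+16 = 64
p=4,m=5: c = 64+20 = 84
p=5,m=3: c = 84+15 = 99
p=5,m=4: c = 99+20 = 119
p=5,m=5: c = 119+25 = 144
p=6,m=3: c = 144+18 = 162
p=6,m=4: c = 162+24 = 186
p=6,m=5: c = 186+30 = 216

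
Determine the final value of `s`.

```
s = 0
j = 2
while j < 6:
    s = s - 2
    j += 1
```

j=2: s = 0-2 = -2
j=3: s = (-2)-2 = -4
j=4: s = (-4)-2 = -6
j=5: s = (-6)-2 = -8

-8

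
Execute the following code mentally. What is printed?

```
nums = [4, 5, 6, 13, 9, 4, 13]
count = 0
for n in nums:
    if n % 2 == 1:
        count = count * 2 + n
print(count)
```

n=4: not odd
n=5: odd, count = 0*2+5 = 5
n=6: not odd
n=13: odd, count = 5*2+13 = 23
n=9: odd, count = 23*2+9 = 55
n=4: not odd
n=13: odd, count = 55*2+13 = 123

123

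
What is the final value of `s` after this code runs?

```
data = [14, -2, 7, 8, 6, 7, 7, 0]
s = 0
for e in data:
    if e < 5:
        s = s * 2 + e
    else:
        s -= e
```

-130

e=14: not <5, s = 0-14 = -14
e=-2: <5, s = (-14)*2+(-2) = -30
e=7: not <5, s = (-30)-7 = -37
e=8: not <5, s = (-37)-8 = -45
e=6: not <5, s = (-45)-6 = -51
e=7: not <5, s = (-51)-7 = -58
e=7: not <5, s = (-58)-7 = -65
e=0: <5, s = (-65)*2+0 = -130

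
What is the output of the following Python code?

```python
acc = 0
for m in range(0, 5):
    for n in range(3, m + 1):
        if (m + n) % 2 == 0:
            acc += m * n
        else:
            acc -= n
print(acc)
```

m=3,n=3: even sum, acc = 0+9 = 9
m=4,n=3: odd sum, acc = 9-3 = 6
m=4,n=4: even sum, acc = 6+16 = 22

22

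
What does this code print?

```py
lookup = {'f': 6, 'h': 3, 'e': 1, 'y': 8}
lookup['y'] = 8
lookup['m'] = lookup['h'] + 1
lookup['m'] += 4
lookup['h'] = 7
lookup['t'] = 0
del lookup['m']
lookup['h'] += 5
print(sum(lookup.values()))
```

27

lookup['y'] = 8 → {'f': 6, 'h': 3, 'e': 1, 'y': 8}
lookup['m'] = lookup['h']+1 = 4 → {'f': 6, 'h': 3, 'e': 1, 'y': 8, 'm': 4}
lookup['m'] = 4+4 = 8 → {'f': 6, 'h': 3, 'e': 1, 'y': 8, 'm': 8}
lookup['h'] = 7 → {'f': 6, 'h': 7, 'e': 1, 'y': 8, 'm': 8}
lookup['t'] = 0 → {'f': 6, 'h': 7, 'e': 1, 'y': 8, 'm': 8, 't': 0}
del 'm' → {'f': 6, 'h': 7, 'e': 1, 'y': 8, 't': 0}
lookup['h'] = 7+5 = 12 → {'f': 6, 'h': 12, 'e': 1, 'y': 8, 't': 0}
sum of values = 27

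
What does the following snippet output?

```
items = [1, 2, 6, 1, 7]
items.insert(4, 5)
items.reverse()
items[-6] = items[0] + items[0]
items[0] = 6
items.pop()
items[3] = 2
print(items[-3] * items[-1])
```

insert 5 at 4 → [1, 2, 6, 1, 5, 7]
reverse → [7, 5, 1, 6, 2, 1]
items[-6] = items[0]+items[0] = 7+7 = 14 → [14, 5, 1, 6, 2, 1]
items[0] = 6 → [6, 5, 1, 6, 2, 1]
pop() removes 1 → [6, 5, 1, 6, 2]
items[3] = 2 → [6, 5, 1, 2, 2]
items[-3]*items[-1] = 1*2 = 2

2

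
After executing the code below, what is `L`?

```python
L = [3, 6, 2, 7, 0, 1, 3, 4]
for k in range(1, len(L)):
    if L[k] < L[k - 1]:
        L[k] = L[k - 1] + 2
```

[3, 6, 8, 10, 12, 14, 16, 18]

k=1: 6>=3, unchanged → [3, 6, 2, 7, 0, 1, 3, 4]
k=2: 2<6, L[2] = 6+2 = 8 → [3, 6, 8, 7, 0, 1, 3, 4]
k=3: 7<8, L[3] = 8+2 = 10 → [3, 6, 8, 10, 0, 1, 3, 4]
k=4: 0<10, L[4] = 10+2 = 12 → [3, 6, 8, 10, 12, 1, 3, 4]
k=5: 1<12, L[5] = 12+2 = 14 → [3, 6, 8, 10, 12, 14, 3, 4]
k=6: 3<14, L[6] = 14+2 = 16 → [3, 6, 8, 10, 12, 14, 16, 4]
k=7: 4<16, L[7] = 16+2 = 18 → [3, 6, 8, 10, 12, 14, 16, 18]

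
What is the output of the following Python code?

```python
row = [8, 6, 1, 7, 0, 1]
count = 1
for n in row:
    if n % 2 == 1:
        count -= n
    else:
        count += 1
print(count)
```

-5

n=8: not odd, count = 1+1 = 2
n=6: not odd, count = 2+1 = 3
n=1: odd, count = 3-1 = 2
n=7: odd, count = 2-7 = -5
n=0: not odd, count = (-5)+1 = -4
n=1: odd, count = (-4)-1 = -5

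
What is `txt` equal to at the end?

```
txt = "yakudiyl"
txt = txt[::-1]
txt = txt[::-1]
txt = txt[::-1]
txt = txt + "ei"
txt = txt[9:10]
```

reverse → 'lyidukay'
reverse → 'yakudiyl'
reverse → 'lyidukay'
+ 'ei' → 'lyidukayei'
slice [9:10] → 'i'

'i'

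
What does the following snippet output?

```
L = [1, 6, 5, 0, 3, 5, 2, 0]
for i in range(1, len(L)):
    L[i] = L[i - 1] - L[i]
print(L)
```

[1, -5, -10, -10, -13, -18, -20, -20]

i=1: L[1] = 1-6 = -5 → [1, -5, 5, 0, 3, 5, 2, 0]
i=2: L[2] = (-5)-5 = -10 → [1, -5, -10, 0, 3, 5, 2, 0]
i=3: L[3] = (-10)-0 = -10 → [1, -5, -10, -10, 3, 5, 2, 0]
i=4: L[4] = (-10)-3 = -13 → [1, -5, -10, -10, -13, 5, 2, 0]
i=5: L[5] = (-13)-5 = -18 → [1, -5, -10, -10, -13, -18, 2, 0]
i=6: L[6] = (-18)-2 = -20 → [1, -5, -10, -10, -13, -18, -20, 0]
i=7: L[7] = (-20)-0 = -20 → [1, -5, -10, -10, -13, -18, -20, -20]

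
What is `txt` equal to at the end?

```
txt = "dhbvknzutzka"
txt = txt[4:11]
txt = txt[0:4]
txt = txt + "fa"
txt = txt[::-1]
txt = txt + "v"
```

slice [4:11] → 'knzutzk'
slice [0:4] → 'knzu'
+ 'fa' → 'knzufa'
reverse → 'afuznk'
+ 'v' → 'afuznkv'

'afuznkv'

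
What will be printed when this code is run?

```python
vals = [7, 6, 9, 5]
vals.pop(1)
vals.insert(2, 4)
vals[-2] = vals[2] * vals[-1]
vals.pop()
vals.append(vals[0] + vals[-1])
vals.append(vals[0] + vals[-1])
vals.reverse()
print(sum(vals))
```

pop(1) removes 6 → [7, 9, 5]
insert 4 at 2 → [7, 9, 4, 5]
vals[-2] = vals[2]*vals[-1] = 4*5 = 20 → [7, 9, 20, 5]
pop() removes 5 → [7, 9, 20]
append vals[0]+vals[-1] = 7+20 = 27 → [7, 9, 20, 27]
append vals[0]+vals[-1] = 7+27 = 34 → [7, 9, 20, 27, 34]
reverse → [34, 27, 20, 9, 7]
sum = 97

97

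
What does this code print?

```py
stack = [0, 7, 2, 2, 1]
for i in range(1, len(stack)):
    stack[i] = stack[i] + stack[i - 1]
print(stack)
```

[0, 7, 9, 11, 12]

i=1: stack[1] = 7+0 = 7 → [0, 7, 2, 2, 1]
i=2: stack[2] = 2+7 = 9 → [0, 7, 9, 2, 1]
i=3: stack[3] = 2+9 = 11 → [0, 7, 9, 11, 1]
i=4: stack[4] = 1+11 = 12 → [0, 7, 9, 11, 12]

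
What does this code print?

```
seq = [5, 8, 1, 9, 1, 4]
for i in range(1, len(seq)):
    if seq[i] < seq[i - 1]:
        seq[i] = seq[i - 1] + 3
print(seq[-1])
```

i=1: 8>=5, unchanged → [5, 8, 1, 9, 1, 4]
i=2: 1<8, seq[2] = 8+3 = 11 → [5, 8, 11, 9, 1, 4]
i=3: 9<11, seq[3] = 11+3 = 14 → [5, 8, 11, 14, 1, 4]
i=4: 1<14, seq[4] = 14+3 = 17 → [5, 8, 11, 14, 17, 4]
i=5: 4<17, seq[5] = 17+3 = 20 → [5, 8, 11, 14, 17, 20]

20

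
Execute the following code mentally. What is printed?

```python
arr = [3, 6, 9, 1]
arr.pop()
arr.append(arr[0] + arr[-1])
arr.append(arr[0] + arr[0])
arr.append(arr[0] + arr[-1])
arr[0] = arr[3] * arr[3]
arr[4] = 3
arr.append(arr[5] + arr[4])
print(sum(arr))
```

pop() removes 1 → [3, 6, 9]
append arr[0]+arr[-1] = 3+9 = 12 → [3, 6, 9, 12]
append arr[0]+arr[0] = 3+3 = 6 → [3, 6, 9, 12, 6]
append arr[0]+arr[-1] = 3+6 = 9 → [3, 6, 9, 12, 6, 9]
arr[0] = arr[3]*arr[3] = 12*12 = 144 → [144, 6, 9, 12, 6, 9]
arr[4] = 3 → [144, 6, 9, 12, 3, 9]
append arr[5]+arr[4] = 9+3 = 12 → [144, 6, 9, 12, 3, 9, 12]
sum = 195

195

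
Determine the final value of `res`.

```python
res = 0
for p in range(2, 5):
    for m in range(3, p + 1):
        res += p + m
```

p=3,m=3: res = 0+6 = 6
p=4,m=3: res = 6+7 = 13
p=4,m=4: res = 13+8 = 21

21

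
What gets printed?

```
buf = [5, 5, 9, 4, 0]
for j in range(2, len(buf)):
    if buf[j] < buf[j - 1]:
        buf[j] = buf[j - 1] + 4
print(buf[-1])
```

j=2: 9>=5, unchanged → [5, 5, 9, 4, 0]
j=3: 4<9, buf[3] = 9+4 = 13 → [5, 5, 9, 13, 0]
j=4: 0<13, buf[4] = 13+4 = 17 → [5, 5, 9, 13, 17]

17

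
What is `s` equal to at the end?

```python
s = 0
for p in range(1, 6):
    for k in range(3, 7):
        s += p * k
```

270

p=1,k=3: s = 0+3 = 3
p=1,k=4: s = 3+4 = 7
p=1,k=5: s = 7+5 = 12
p=1,k=6: s = 12+6 = 18
p=2,k=3: s = 18+6 = 24
p=2,k=4: s = 24+8 = 32
p=2,k=5: s = 32+10 = 42
p=2,k=6: s = 42+12 = 54
p=3,k=3: s = 54+9 = 63
p=3,k=4: s = 63+12 = 75
p=3,k=5: s = 75+15 = 90
p=3,k=6: s = 90+18 = 108
p=4,k=3: s = 108+12 = 120
p=4,k=4: s = 120+16 = 136
p=4,k=5: s = 136+20 = 156
p=4,k=6: s = 156+24 = 180
p=5,k=3: s = 180+15 = 195
p=5,k=4: s = 195+20 = 215
p=5,k=5: s = 215+25 = 240
p=5,k=6: s = 240+30 = 270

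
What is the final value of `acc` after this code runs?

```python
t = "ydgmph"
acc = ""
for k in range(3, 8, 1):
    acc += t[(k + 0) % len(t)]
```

k=3: add t[3]='m' → 'm'
k=4: add t[4]='p' → 'mp'
k=5: add t[5]='h' → 'mph'
k=6: add t[0]='y' → 'mphy'
k=7: add t[1]='d' → 'mphyd'

'mphyd'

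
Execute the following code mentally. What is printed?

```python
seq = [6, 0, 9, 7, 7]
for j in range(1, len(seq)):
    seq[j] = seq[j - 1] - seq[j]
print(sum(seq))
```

-18

j=1: seq[1] = 6-0 = 6 → [6, 6, 9, 7, 7]
j=2: seq[2] = 6-9 = -3 → [6, 6, -3, 7, 7]
j=3: seq[3] = (-3)-7 = -10 → [6, 6, -3, -10, 7]
j=4: seq[4] = (-10)-7 = -17 → [6, 6, -3, -10, -17]
sum = -18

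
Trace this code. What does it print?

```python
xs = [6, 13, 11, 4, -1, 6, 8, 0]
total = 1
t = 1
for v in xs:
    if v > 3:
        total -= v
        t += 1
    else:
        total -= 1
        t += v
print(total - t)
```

v=6: >3, total = 1-6 = -5; t=2
v=13: >3, total = (-5)-13 = -18; t=3
v=11: >3, total = (-18)-11 = -29; t=4
v=4: >3, total = (-29)-4 = -33; t=5
v=-1: not >3, total = (-33)-1 = -34; t=4
v=6: >3, total = (-34)-6 = -40; t=5
v=8: >3, total = (-40)-8 = -48; t=6
v=0: not >3, total = (-48)-1 = -49; t=6
total-t = (-49)-6 = -55

-55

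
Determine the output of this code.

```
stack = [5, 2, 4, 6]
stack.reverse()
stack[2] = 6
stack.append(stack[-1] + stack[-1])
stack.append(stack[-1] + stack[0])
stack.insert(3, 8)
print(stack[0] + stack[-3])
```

reverse → [6, 4, 2, 5]
stack[2] = 6 → [6, 4, 6, 5]
append stack[-1]+stack[-1] = 5+5 = 10 → [6, 4, 6, 5, 10]
append stack[-1]+stack[0] = 10+6 = 16 → [6, 4, 6, 5, 10, 16]
insert 8 at 3 → [6, 4, 6, 8, 5, 10, 16]
stack[0]+stack[-3] = 6+5 = 11

11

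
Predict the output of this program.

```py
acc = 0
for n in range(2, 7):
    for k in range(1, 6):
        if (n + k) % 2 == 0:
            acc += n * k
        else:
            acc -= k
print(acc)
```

105

n=2,k=1: odd sum, acc = 0-1 = -1
n=2,k=2: even sum, acc = (-1)+4 = 3
n=2,k=3: odd sum, acc = 3-3 = 0
n=2,k=4: even sum, acc = 0+8 = 8
n=2,k=5: odd sum, acc = 8-5 = 3
n=3,k=1: even sum, acc = 3+3 = 6
n=3,k=2: odd sum, acc = 6-2 = 4
n=3,k=3: even sum, acc = 4+9 = 13
n=3,k=4: odd sum, acc = 13-4 = 9
n=3,k=5: even sum, acc = 9+15 = 24
n=4,k=1: odd sum, acc = 24-1 = 23
n=4,k=2: even sum, acc = 23+8 = 31
n=4,k=3: odd sum, acc = 31-3 = 28
n=4,k=4: even sum, acc = 28+16 = 44
n=4,k=5: odd sum, acc = 44-5 = 39
n=5,k=1: even sum, acc = 39+5 = 44
n=5,k=2: odd sum, acc = 44-2 = 42
n=5,k=3: even sum, acc = 42+15 = 57
n=5,k=4: odd sum, acc = 57-4 = 53
n=5,k=5: even sum, acc = 53+25 = 78
n=6,k=1: odd sum, acc = 78-1 = 77
n=6,k=2: even sum, acc = 77+12 = 89
n=6,k=3: odd sum, acc = 89-3 = 86
n=6,k=4: even sum, acc = 86+24 = 110
n=6,k=5: odd sum, acc = 110-5 = 105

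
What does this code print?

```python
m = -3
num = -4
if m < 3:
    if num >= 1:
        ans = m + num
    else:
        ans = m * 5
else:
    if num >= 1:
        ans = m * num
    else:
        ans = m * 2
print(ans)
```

m=-3, num=-4
m < 3 is True; num >= 1 is False
→ ans = m * 5 = -15

-15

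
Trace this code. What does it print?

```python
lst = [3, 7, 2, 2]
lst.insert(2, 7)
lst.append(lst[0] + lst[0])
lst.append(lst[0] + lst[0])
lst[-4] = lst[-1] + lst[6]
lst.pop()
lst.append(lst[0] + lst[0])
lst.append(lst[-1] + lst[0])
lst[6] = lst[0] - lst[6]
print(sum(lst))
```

insert 7 at 2 → [3, 7, 7, 2, 2]
append lst[0]+lst[0] = 3+3 = 6 → [3, 7, 7, 2, 2, 6]
append lst[0]+lst[0] = 3+3 = 6 → [3, 7, 7, 2, 2, 6, 6]
lst[-4] = lst[-1]+lst[6] = 6+6 = 12 → [3, 7, 7, 12, 2, 6, 6]
pop() removes 6 → [3, 7, 7, 12, 2, 6]
append lst[0]+lst[0] = 3+3 = 6 → [3, 7, 7, 12, 2, 6, 6]
append lst[-1]+lst[0] = 6+3 = 9 → [3, 7, 7, 12, 2, 6, 6, 9]
lst[6] = lst[0]-lst[6] = 3-6 = -3 → [3, 7, 7, 12, 2, 6, -3, 9]
sum = 43

43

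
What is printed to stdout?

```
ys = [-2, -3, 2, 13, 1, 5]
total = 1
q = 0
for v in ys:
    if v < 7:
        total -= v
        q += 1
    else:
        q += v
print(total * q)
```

v=-2: <7, total = 1-(-2) = 3; q=1
v=-3: <7, total = 3-(-3) = 6; q=2
v=2: <7, total = 6-2 = 4; q=3
v=13: not <7; q=16
v=1: <7, total = 4-1 = 3; q=17
v=5: <7, total = 3-5 = -2; q=18
total*q = (-2)*18 = -36

-36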